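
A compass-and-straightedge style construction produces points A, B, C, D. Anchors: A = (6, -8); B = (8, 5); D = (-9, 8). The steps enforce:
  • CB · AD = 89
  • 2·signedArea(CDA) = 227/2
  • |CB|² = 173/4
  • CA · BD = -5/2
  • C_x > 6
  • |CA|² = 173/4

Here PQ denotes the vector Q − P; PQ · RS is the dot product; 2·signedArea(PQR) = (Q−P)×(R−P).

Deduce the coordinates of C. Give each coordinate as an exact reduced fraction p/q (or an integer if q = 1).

C = (7, -3/2)

1. C_x = 7  [CB · AD = 89 ∩ 2·signedArea(CDA) = 227/2]
2. C_y = -3/2  [CB · AD = 89 ∩ 2·signedArea(CDA) = 227/2]
   → C = (7, -3/2)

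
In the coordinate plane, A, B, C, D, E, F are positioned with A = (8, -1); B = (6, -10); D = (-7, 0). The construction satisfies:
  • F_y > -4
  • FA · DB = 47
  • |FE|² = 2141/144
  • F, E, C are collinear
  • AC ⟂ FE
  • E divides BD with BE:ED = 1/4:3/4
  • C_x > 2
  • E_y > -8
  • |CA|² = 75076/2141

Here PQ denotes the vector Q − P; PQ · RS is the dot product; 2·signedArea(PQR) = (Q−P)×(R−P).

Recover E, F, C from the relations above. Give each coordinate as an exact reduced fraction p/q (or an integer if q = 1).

C = (4524/2141, -3511/2141)
E = (11/4, -15/2)
F = (7/3, -11/3)

1. E_x = 11/4  [E divides BD with BE:ED = 1/4:3/4]
2. E_y = -15/2  [E divides BD with BE:ED = 1/4:3/4]
   → E = (11/4, -15/2)
3. F_x = 7/3  [line -13·x + 10·y + 67 = 0 ∩ |FE|² = 2141/144]
4. F_y = -11/3  [line -13·x + 10·y + 67 = 0 ∩ |FE|² = 2141/144]
   → F = (7/3, -11/3)
5. C_x = 4524/2141  [F, E, C are collinear ∩ AC ⟂ FE]
6. C_y = -3511/2141  [F, E, C are collinear ∩ AC ⟂ FE]
   → C = (4524/2141, -3511/2141)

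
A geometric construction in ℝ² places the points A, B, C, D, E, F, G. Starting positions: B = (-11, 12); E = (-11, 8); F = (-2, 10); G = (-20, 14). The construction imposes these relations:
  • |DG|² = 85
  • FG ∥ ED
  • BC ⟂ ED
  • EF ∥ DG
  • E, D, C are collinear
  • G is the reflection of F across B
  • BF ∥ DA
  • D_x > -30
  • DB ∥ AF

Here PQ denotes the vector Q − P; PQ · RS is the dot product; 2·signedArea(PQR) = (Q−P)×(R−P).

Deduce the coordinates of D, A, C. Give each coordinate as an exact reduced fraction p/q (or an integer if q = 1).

1. D_x = -29  [EF ∥ DG ∩ FG ∥ ED]
2. D_y = 12  [EF ∥ DG ∩ FG ∥ ED]
   → D = (-29, 12)
3. A_x = -20  [DB ∥ AF ∩ BF ∥ DA]
4. A_y = 10  [DB ∥ AF ∩ BF ∥ DA]
   → A = (-20, 10)
5. C_x = -1007/85  [E, D, C are collinear ∩ BC ⟂ ED]
6. C_y = 696/85  [E, D, C are collinear ∩ BC ⟂ ED]
   → C = (-1007/85, 696/85)

A = (-20, 10)
C = (-1007/85, 696/85)
D = (-29, 12)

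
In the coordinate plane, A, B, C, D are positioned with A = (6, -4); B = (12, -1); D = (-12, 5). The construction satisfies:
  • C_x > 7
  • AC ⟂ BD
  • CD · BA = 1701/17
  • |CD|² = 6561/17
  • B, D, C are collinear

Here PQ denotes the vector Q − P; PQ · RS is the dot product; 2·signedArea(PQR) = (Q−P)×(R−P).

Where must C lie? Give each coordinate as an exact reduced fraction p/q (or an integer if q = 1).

C = (120/17, 4/17)

1. C_x = 120/17  [B, D, C are collinear ∩ AC ⟂ BD]
2. C_y = 4/17  [B, D, C are collinear ∩ AC ⟂ BD]
   → C = (120/17, 4/17)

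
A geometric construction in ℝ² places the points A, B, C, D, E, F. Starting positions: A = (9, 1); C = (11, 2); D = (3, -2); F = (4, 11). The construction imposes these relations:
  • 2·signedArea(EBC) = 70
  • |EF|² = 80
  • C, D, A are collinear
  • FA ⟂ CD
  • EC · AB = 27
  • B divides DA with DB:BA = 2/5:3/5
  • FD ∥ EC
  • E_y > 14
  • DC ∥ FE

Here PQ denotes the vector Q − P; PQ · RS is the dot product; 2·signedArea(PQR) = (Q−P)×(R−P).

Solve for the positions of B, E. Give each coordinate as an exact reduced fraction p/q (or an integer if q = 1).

B = (27/5, -4/5)
E = (12, 15)

1. B_x = 27/5  [B divides DA with DB:BA = 2/5:3/5]
2. B_y = -4/5  [B divides DA with DB:BA = 2/5:3/5]
   → B = (27/5, -4/5)
3. E_x = 12  [FD ∥ EC ∩ DC ∥ FE]
4. E_y = 15  [FD ∥ EC ∩ DC ∥ FE]
   → E = (12, 15)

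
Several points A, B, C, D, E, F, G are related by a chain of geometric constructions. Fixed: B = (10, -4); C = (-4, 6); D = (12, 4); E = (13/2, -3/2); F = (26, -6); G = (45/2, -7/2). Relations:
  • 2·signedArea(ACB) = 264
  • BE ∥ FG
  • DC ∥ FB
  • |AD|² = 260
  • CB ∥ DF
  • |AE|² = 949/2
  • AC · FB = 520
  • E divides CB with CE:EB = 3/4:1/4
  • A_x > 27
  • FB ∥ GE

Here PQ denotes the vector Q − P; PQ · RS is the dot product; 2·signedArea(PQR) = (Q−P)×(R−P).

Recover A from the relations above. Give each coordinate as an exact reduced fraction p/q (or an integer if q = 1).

A = (28, 2)

1. A_x = 28  [2·signedArea(ACB) = 264 ∩ AC · FB = 520]
2. A_y = 2  [2·signedArea(ACB) = 264 ∩ AC · FB = 520]
   → A = (28, 2)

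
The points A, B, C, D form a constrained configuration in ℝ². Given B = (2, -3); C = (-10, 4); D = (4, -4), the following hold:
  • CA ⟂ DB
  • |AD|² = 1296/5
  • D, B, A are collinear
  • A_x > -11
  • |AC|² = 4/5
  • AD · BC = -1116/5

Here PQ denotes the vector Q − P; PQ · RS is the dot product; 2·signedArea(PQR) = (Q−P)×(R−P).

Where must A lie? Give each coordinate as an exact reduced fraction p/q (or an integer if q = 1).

A = (-52/5, 16/5)

1. A_x = -52/5  [D, B, A are collinear ∩ CA ⟂ DB]
2. A_y = 16/5  [D, B, A are collinear ∩ CA ⟂ DB]
   → A = (-52/5, 16/5)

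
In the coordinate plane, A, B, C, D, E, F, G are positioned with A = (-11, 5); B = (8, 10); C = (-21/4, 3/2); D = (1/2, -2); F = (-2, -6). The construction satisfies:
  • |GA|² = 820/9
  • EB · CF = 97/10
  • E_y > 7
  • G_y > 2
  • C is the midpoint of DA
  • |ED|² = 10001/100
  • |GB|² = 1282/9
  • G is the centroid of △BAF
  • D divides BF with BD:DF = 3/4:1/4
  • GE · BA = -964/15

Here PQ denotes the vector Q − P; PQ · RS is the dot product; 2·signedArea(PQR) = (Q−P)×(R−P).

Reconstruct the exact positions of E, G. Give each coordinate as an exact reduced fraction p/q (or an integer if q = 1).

E = (2/5, 8)
G = (-5/3, 3)

1. E_x = 2/5  [line -13/4·x + 15/2·y + -587/10 = 0 ∩ |ED|² = 10001/100]
2. E_y = 8  [line -13/4·x + 15/2·y + -587/10 = 0 ∩ |ED|² = 10001/100]
   → E = (2/5, 8)
3. G_x = -5/3  [G is the centroid of △BAF]
4. G_y = 3  [G is the centroid of △BAF]
   → G = (-5/3, 3)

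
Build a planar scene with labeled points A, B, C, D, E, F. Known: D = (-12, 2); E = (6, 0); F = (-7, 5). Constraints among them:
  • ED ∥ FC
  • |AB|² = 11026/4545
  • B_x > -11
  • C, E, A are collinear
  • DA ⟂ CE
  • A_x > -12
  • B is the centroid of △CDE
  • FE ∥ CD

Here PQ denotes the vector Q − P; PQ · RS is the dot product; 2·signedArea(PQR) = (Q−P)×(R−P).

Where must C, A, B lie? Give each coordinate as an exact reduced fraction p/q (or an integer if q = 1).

A = (-5836/505, 2002/505)
B = (-31/3, 3)
C = (-25, 7)

1. C_x = -25  [FE ∥ CD ∩ ED ∥ FC]
2. C_y = 7  [FE ∥ CD ∩ ED ∥ FC]
   → C = (-25, 7)
3. A_x = -5836/505  [C, E, A are collinear ∩ DA ⟂ CE]
4. A_y = 2002/505  [C, E, A are collinear ∩ DA ⟂ CE]
   → A = (-5836/505, 2002/505)
5. B_x = -31/3  [B is the centroid of △CDE]
6. B_y = 3  [B is the centroid of △CDE]
   → B = (-31/3, 3)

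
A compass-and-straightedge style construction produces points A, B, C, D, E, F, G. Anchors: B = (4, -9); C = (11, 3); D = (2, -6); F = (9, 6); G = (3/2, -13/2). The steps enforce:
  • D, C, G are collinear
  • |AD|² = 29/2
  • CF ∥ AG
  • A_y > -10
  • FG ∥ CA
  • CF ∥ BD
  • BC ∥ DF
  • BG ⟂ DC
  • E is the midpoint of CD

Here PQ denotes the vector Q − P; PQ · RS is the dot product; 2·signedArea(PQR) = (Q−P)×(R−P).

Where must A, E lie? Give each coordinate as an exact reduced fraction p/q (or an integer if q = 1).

1. A_x = 7/2  [CF ∥ AG ∩ FG ∥ CA]
2. A_y = -19/2  [CF ∥ AG ∩ FG ∥ CA]
   → A = (7/2, -19/2)
3. E_x = 13/2  [E is the midpoint of CD]
4. E_y = -3/2  [E is the midpoint of CD]
   → E = (13/2, -3/2)

A = (7/2, -19/2)
E = (13/2, -3/2)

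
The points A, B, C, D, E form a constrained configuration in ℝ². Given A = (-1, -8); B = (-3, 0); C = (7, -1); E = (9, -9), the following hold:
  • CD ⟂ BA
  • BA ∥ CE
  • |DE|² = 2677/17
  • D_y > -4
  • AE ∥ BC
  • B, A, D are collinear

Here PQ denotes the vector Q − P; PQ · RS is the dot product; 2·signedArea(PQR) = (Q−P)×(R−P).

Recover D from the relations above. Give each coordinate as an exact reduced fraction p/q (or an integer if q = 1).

1. D_x = -37/17  [B, A, D are collinear ∩ CD ⟂ BA]
2. D_y = -56/17  [B, A, D are collinear ∩ CD ⟂ BA]
   → D = (-37/17, -56/17)

D = (-37/17, -56/17)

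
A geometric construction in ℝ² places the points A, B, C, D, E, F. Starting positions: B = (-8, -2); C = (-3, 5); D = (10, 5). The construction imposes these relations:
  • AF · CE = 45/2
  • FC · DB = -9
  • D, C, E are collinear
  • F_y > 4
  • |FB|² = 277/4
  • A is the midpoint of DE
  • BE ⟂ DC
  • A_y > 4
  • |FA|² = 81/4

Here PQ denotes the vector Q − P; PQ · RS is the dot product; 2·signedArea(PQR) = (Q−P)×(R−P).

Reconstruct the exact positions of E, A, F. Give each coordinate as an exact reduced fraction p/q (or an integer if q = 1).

A = (1, 5)
E = (-8, 5)
F = (-7/2, 5)

1. E_x = -8  [D, C, E are collinear ∩ BE ⟂ DC]
2. E_y = 5  [D, C, E are collinear ∩ BE ⟂ DC]
   → E = (-8, 5)
3. A_x = 1  [A is the midpoint of DE]
4. A_y = 5  [A is the midpoint of DE]
   → A = (1, 5)
5. F_x = -7/2  [FC · DB = -9 ∩ AF · CE = 45/2]
6. F_y = 5  [FC · DB = -9 ∩ AF · CE = 45/2]
   → F = (-7/2, 5)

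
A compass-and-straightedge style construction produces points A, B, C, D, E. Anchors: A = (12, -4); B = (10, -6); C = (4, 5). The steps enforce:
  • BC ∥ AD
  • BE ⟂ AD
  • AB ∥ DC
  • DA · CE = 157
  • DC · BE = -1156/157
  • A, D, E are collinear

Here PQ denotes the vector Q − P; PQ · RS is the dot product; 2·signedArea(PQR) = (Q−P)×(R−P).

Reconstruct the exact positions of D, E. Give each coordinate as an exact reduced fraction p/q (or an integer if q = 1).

1. D_x = 6  [AB ∥ DC ∩ BC ∥ AD]
2. D_y = 7  [AB ∥ DC ∩ BC ∥ AD]
   → D = (6, 7)
3. E_x = 1944/157  [A, D, E are collinear ∩ BE ⟂ AD]
4. E_y = -738/157  [A, D, E are collinear ∩ BE ⟂ AD]
   → E = (1944/157, -738/157)

D = (6, 7)
E = (1944/157, -738/157)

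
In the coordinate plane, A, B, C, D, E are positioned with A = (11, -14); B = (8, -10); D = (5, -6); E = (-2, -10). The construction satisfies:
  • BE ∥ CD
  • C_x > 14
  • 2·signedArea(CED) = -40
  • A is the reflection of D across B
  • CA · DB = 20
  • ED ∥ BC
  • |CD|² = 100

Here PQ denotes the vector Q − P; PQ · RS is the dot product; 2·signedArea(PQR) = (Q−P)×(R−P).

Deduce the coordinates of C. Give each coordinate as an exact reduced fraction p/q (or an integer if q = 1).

1. C_x = 15  [BE ∥ CD ∩ ED ∥ BC]
2. C_y = -6  [BE ∥ CD ∩ ED ∥ BC]
   → C = (15, -6)

C = (15, -6)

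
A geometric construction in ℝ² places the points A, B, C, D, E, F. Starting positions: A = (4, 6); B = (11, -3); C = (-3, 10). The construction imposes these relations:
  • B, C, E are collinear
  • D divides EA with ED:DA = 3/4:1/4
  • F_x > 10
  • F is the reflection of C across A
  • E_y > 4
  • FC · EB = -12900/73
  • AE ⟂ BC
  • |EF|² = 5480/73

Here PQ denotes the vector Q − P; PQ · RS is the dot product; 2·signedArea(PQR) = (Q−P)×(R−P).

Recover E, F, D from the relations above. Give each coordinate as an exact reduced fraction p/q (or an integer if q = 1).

1. E_x = 201/73  [B, C, E are collinear ∩ AE ⟂ BC]
2. E_y = 340/73  [B, C, E are collinear ∩ AE ⟂ BC]
   → E = (201/73, 340/73)
3. F_x = 11  [F is the reflection of C across A]
4. F_y = 2  [F is the reflection of C across A]
   → F = (11, 2)
5. D_x = 1077/292  [D divides EA with ED:DA = 3/4:1/4]
6. D_y = 827/146  [D divides EA with ED:DA = 3/4:1/4]
   → D = (1077/292, 827/146)

D = (1077/292, 827/146)
E = (201/73, 340/73)
F = (11, 2)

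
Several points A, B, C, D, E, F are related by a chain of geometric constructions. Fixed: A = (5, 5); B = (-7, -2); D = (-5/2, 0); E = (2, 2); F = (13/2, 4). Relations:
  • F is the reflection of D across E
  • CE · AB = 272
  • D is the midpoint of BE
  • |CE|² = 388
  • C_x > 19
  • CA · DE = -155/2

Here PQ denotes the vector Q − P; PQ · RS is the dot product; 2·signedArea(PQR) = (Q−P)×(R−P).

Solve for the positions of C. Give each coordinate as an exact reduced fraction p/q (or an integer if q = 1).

1. C_x = 20  [CE · AB = 272 ∩ CA · DE = -155/2]
2. C_y = 10  [CE · AB = 272 ∩ CA · DE = -155/2]
   → C = (20, 10)

C = (20, 10)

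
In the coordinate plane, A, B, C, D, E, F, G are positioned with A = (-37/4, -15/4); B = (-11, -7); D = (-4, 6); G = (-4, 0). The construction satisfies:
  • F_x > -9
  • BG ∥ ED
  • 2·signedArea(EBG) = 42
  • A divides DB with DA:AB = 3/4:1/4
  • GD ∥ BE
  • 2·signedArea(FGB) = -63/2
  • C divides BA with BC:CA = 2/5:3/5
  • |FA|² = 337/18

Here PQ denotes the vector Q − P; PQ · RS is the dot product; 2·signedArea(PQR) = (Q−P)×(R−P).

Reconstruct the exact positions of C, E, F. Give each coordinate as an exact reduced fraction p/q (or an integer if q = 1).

C = (-103/10, -57/10)
E = (-11, -1)
F = (-97/12, 5/12)

1. C_x = -103/10  [C divides BA with BC:CA = 2/5:3/5]
2. C_y = -57/10  [C divides BA with BC:CA = 2/5:3/5]
   → C = (-103/10, -57/10)
3. E_x = -11  [BG ∥ ED ∩ GD ∥ BE]
4. E_y = -1  [BG ∥ ED ∩ GD ∥ BE]
   → E = (-11, -1)
5. F_x = -97/12  [line 7·x + -7·y + 119/2 = 0 ∩ |FA|² = 337/18]
6. F_y = 5/12  [line 7·x + -7·y + 119/2 = 0 ∩ |FA|² = 337/18]
   → F = (-97/12, 5/12)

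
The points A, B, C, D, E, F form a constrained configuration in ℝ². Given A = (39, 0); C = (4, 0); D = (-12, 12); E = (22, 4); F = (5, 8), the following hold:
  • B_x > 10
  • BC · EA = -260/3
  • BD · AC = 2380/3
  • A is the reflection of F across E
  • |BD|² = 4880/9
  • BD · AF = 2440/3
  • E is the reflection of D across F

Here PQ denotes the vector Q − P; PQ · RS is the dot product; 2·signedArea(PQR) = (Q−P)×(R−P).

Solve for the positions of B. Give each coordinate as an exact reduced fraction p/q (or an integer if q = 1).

B = (32/3, 20/3)

1. B_x = 32/3  [BC · EA = -260/3 ∩ BD · AC = 2380/3]
2. B_y = 20/3  [BC · EA = -260/3 ∩ BD · AC = 2380/3]
   → B = (32/3, 20/3)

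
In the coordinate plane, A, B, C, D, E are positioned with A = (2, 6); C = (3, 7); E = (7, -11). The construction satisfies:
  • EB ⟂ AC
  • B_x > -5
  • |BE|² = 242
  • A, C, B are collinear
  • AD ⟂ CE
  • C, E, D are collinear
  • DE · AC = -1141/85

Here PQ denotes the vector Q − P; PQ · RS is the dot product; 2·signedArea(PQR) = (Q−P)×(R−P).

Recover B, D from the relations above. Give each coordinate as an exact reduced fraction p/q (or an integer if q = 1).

1. B_x = -4  [A, C, B are collinear ∩ EB ⟂ AC]
2. B_y = 0  [A, C, B are collinear ∩ EB ⟂ AC]
   → B = (-4, 0)
3. D_x = 269/85  [C, E, D are collinear ∩ AD ⟂ CE]
4. D_y = 532/85  [C, E, D are collinear ∩ AD ⟂ CE]
   → D = (269/85, 532/85)

B = (-4, 0)
D = (269/85, 532/85)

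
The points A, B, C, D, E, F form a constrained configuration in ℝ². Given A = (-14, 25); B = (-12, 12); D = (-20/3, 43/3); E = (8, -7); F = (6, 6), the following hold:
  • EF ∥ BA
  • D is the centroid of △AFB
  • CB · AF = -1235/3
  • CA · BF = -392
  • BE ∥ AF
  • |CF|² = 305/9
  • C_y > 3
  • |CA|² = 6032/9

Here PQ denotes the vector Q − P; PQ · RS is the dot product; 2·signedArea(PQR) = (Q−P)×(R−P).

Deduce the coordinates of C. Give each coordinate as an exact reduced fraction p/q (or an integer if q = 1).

1. C_x = 2/3  [CA · BF = -392 ∩ CB · AF = -1235/3]
2. C_y = 11/3  [CA · BF = -392 ∩ CB · AF = -1235/3]
   → C = (2/3, 11/3)

C = (2/3, 11/3)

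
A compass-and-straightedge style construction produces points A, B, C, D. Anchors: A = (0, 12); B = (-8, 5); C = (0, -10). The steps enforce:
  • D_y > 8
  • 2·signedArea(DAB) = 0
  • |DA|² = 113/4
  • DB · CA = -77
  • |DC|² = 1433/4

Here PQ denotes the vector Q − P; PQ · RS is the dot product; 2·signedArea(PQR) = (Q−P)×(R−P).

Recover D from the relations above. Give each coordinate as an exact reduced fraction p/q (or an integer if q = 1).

D = (-4, 17/2)

1. D_x = -4  [2·signedArea(DAB) = 0 ∩ DB · CA = -77]
2. D_y = 17/2  [2·signedArea(DAB) = 0 ∩ DB · CA = -77]
   → D = (-4, 17/2)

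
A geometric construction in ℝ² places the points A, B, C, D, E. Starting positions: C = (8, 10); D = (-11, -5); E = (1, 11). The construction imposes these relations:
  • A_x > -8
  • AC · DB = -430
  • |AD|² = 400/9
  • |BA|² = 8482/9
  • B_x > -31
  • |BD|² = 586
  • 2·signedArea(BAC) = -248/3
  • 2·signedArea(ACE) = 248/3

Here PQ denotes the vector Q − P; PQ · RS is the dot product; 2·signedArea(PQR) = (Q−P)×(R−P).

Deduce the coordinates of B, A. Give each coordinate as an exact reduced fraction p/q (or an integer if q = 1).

A = (-7, 1/3)
B = (-30, -20)

1. A_x = -7  [line -1·x + -7·y + -14/3 = 0 ∩ |AD|² = 400/9]
2. A_y = 1/3  [line -1·x + -7·y + -14/3 = 0 ∩ |AD|² = 400/9]
   → A = (-7, 1/3)
3. B_x = -30  [2·signedArea(BAC) = -248/3 ∩ AC · DB = -430]
4. B_y = -20  [2·signedArea(BAC) = -248/3 ∩ AC · DB = -430]
   → B = (-30, -20)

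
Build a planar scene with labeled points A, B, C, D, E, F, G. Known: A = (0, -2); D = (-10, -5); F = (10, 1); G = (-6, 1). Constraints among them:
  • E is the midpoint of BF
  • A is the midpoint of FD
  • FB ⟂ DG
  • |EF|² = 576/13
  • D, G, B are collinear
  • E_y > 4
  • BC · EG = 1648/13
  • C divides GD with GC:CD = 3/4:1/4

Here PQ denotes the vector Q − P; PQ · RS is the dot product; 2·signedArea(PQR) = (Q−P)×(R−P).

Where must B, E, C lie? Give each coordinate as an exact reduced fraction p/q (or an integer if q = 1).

B = (-14/13, 109/13)
C = (-9, -7/2)
E = (58/13, 61/13)

1. B_x = -14/13  [D, G, B are collinear ∩ FB ⟂ DG]
2. B_y = 109/13  [D, G, B are collinear ∩ FB ⟂ DG]
   → B = (-14/13, 109/13)
3. E_x = 58/13  [E is the midpoint of BF]
4. E_y = 61/13  [E is the midpoint of BF]
   → E = (58/13, 61/13)
5. C_x = -9  [C divides GD with GC:CD = 3/4:1/4]
6. C_y = -7/2  [C divides GD with GC:CD = 3/4:1/4]
   → C = (-9, -7/2)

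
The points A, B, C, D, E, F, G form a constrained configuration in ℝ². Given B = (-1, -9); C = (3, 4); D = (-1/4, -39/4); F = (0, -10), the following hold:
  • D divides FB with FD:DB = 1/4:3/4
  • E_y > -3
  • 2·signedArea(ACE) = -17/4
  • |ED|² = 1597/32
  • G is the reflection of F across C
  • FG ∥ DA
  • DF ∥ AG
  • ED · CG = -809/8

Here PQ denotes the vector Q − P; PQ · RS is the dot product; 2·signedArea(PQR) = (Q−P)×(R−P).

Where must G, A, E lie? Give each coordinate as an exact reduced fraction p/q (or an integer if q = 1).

1. G_x = 6  [G is the reflection of F across C]
2. G_y = 18  [G is the reflection of F across C]
   → G = (6, 18)
3. A_x = 23/4  [DF ∥ AG ∩ FG ∥ DA]
4. A_y = 73/4  [DF ∥ AG ∩ FG ∥ DA]
   → A = (23/4, 73/4)
5. E_x = 11/8  [ED · CG = -809/8 ∩ 2·signedArea(ACE) = -17/4]
6. E_y = -23/8  [ED · CG = -809/8 ∩ 2·signedArea(ACE) = -17/4]
   → E = (11/8, -23/8)

A = (23/4, 73/4)
E = (11/8, -23/8)
G = (6, 18)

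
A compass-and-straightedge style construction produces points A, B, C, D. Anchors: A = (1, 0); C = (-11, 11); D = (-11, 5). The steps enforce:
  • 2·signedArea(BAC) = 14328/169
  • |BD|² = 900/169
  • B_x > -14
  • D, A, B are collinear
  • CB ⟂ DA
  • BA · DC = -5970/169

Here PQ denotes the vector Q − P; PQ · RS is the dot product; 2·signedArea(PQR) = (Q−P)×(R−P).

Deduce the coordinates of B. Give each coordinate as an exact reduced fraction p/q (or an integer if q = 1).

B = (-2219/169, 995/169)

1. B_x = -2219/169  [D, A, B are collinear ∩ CB ⟂ DA]
2. B_y = 995/169  [D, A, B are collinear ∩ CB ⟂ DA]
   → B = (-2219/169, 995/169)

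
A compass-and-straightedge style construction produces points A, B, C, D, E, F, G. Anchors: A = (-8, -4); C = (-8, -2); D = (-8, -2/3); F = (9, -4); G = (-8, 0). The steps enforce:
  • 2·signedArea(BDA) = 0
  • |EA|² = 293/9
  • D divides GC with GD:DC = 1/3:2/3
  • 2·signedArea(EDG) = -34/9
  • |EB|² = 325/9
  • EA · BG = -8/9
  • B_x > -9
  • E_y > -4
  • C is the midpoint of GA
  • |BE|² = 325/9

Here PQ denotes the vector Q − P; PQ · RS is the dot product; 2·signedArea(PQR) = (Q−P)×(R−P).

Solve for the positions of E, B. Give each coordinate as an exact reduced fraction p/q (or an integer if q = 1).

1. E_x = -7/3  [2·signedArea(EDG) = -34/9]
2. E_y = -10/3  [|EA|² = 293/9]
   → E = (-7/3, -10/3)
3. B_x = -8  [EA · BG = -8/9 ∩ 2·signedArea(BDA) = 0]
4. B_y = -4/3  [EA · BG = -8/9 ∩ 2·signedArea(BDA) = 0]
   → B = (-8, -4/3)

B = (-8, -4/3)
E = (-7/3, -10/3)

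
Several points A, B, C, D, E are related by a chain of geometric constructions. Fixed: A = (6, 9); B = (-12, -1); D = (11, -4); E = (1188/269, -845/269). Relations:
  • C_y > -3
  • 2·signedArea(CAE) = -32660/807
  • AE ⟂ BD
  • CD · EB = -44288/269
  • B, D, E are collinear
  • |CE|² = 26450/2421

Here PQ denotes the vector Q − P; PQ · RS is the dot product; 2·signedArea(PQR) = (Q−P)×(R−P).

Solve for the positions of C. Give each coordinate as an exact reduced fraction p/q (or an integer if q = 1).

C = (919/807, -730/269)

1. C_x = 919/807  [line 3266/269·x + -426/269·y + -14626/807 = 0 ∩ |CE|² = 26450/2421]
2. C_y = -730/269  [line 3266/269·x + -426/269·y + -14626/807 = 0 ∩ |CE|² = 26450/2421]
   → C = (919/807, -730/269)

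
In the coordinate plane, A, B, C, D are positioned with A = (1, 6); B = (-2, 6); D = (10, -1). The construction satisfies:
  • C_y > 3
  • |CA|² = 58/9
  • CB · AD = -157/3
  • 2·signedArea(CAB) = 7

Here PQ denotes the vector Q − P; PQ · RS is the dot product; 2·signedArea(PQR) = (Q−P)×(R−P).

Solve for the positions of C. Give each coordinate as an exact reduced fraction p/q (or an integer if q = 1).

C = (2, 11/3)

1. C_x = 2  [2·signedArea(CAB) = 7 ∩ CB · AD = -157/3]
2. C_y = 11/3  [2·signedArea(CAB) = 7 ∩ CB · AD = -157/3]
   → C = (2, 11/3)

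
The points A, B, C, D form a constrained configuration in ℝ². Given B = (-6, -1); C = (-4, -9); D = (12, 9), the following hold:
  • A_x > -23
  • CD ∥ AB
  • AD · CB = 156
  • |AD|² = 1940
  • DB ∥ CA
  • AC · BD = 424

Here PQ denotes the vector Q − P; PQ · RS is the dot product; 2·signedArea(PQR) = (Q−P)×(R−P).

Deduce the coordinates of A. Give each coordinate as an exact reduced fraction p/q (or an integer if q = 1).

1. A_x = -22  [CD ∥ AB ∩ DB ∥ CA]
2. A_y = -19  [CD ∥ AB ∩ DB ∥ CA]
   → A = (-22, -19)

A = (-22, -19)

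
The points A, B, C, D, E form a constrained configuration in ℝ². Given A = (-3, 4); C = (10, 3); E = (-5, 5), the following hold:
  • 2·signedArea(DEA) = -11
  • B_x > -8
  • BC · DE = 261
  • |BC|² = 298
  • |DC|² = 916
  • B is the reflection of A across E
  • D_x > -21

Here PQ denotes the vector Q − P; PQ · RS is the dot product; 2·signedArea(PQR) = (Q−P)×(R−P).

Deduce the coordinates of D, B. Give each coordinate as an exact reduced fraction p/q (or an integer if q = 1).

B = (-7, 6)
D = (-20, 7)

1. B_x = -7  [B is the reflection of A across E]
2. B_y = 6  [B is the reflection of A across E]
   → B = (-7, 6)
3. D_x = -20  [2·signedArea(DEA) = -11 ∩ BC · DE = 261]
4. D_y = 7  [2·signedArea(DEA) = -11 ∩ BC · DE = 261]
   → D = (-20, 7)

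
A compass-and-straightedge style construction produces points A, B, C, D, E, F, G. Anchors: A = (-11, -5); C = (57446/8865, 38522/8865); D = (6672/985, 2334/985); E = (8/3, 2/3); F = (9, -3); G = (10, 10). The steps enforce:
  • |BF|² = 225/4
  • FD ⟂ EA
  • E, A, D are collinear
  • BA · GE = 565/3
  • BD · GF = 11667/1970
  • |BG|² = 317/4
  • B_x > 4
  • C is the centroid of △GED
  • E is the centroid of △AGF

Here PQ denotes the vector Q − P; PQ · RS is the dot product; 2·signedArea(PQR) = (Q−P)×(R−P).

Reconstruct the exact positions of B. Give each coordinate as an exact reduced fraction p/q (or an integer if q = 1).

B = (9/2, 3)

1. B_x = 9/2  [BD · GF = 11667/1970 ∩ BA · GE = 565/3]
2. B_y = 3  [BD · GF = 11667/1970 ∩ BA · GE = 565/3]
   → B = (9/2, 3)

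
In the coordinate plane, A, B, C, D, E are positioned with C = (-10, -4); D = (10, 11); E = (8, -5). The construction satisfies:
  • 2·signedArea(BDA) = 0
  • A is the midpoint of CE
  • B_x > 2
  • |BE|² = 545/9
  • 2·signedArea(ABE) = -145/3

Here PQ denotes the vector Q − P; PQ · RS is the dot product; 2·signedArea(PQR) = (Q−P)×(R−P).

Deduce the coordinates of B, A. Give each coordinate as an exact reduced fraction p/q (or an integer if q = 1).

A = (-1, -9/2)
B = (8/3, 2/3)

1. A_x = -1  [A is the midpoint of CE]
2. A_y = -9/2  [A is the midpoint of CE]
   → A = (-1, -9/2)
3. B_x = 8/3  [2·signedArea(BDA) = 0 ∩ 2·signedArea(ABE) = -145/3]
4. B_y = 2/3  [2·signedArea(BDA) = 0 ∩ 2·signedArea(ABE) = -145/3]
   → B = (8/3, 2/3)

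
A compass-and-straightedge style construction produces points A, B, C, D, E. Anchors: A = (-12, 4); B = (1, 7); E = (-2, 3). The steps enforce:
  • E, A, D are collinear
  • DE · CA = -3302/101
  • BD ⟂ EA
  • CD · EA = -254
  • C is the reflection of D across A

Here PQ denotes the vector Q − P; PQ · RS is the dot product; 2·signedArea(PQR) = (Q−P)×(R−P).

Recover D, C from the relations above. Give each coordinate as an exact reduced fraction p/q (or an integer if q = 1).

1. D_x = 58/101  [E, A, D are collinear ∩ BD ⟂ EA]
2. D_y = 277/101  [E, A, D are collinear ∩ BD ⟂ EA]
   → D = (58/101, 277/101)
3. C_x = -2482/101  [C is the reflection of D across A]
4. C_y = 531/101  [C is the reflection of D across A]
   → C = (-2482/101, 531/101)

C = (-2482/101, 531/101)
D = (58/101, 277/101)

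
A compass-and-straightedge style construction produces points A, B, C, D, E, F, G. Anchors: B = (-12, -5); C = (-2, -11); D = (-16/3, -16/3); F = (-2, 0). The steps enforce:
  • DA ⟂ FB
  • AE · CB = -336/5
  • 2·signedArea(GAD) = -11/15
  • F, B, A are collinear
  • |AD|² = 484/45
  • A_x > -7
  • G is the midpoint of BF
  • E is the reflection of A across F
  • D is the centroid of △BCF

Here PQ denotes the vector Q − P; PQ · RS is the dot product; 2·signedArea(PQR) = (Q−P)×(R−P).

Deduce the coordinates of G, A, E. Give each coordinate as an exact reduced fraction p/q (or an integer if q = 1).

1. G_x = -7  [G is the midpoint of BF]
2. G_y = -5/2  [G is the midpoint of BF]
   → G = (-7, -5/2)
3. A_x = -34/5  [F, B, A are collinear ∩ DA ⟂ FB]
4. A_y = -12/5  [F, B, A are collinear ∩ DA ⟂ FB]
   → A = (-34/5, -12/5)
5. E_x = 14/5  [E is the reflection of A across F]
6. E_y = 12/5  [E is the reflection of A across F]
   → E = (14/5, 12/5)

A = (-34/5, -12/5)
E = (14/5, 12/5)
G = (-7, -5/2)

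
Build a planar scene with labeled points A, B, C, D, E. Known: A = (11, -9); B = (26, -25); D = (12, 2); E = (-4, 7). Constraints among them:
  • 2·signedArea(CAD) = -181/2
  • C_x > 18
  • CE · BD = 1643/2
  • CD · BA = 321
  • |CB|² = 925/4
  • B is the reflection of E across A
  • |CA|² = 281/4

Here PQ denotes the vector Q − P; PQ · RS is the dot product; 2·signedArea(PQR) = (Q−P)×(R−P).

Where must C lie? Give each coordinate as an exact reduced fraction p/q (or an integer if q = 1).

1. C_x = 19  [CD · BA = 321 ∩ 2·signedArea(CAD) = -181/2]
2. C_y = -23/2  [CD · BA = 321 ∩ 2·signedArea(CAD) = -181/2]
   → C = (19, -23/2)

C = (19, -23/2)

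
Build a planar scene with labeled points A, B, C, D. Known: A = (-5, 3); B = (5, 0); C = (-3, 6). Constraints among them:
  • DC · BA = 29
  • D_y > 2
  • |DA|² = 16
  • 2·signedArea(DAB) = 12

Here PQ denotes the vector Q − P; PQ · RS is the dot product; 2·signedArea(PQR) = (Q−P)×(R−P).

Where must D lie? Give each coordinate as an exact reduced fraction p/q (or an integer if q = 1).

1. D_x = -1  [DC · BA = 29 ∩ 2·signedArea(DAB) = 12]
2. D_y = 3  [DC · BA = 29 ∩ 2·signedArea(DAB) = 12]
   → D = (-1, 3)

D = (-1, 3)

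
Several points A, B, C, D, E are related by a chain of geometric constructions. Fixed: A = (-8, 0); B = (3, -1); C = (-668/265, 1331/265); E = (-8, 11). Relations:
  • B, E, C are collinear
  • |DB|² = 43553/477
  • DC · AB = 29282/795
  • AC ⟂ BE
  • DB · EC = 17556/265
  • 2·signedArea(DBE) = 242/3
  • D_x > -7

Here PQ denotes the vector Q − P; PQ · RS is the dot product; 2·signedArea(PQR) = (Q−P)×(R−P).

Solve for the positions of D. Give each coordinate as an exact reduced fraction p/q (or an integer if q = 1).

1. D_x = -1636/265  [2·signedArea(DBE) = 242/3 ∩ DC · AB = 29282/795]
2. D_y = 1331/795  [2·signedArea(DBE) = 242/3 ∩ DC · AB = 29282/795]
   → D = (-1636/265, 1331/795)

D = (-1636/265, 1331/795)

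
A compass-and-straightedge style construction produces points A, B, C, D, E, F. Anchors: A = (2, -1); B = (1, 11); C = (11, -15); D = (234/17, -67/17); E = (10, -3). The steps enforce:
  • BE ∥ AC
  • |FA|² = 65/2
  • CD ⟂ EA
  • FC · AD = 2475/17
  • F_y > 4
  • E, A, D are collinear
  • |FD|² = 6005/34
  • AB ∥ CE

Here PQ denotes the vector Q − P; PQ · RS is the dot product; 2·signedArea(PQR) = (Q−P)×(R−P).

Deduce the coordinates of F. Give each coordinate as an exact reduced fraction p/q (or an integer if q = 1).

F = (7/2, 9/2)

1. F_x = 7/2  [line -200/17·x + 50/17·y + 475/17 = 0 ∩ |FD|² = 6005/34]
2. F_y = 9/2  [line -200/17·x + 50/17·y + 475/17 = 0 ∩ |FD|² = 6005/34]
   → F = (7/2, 9/2)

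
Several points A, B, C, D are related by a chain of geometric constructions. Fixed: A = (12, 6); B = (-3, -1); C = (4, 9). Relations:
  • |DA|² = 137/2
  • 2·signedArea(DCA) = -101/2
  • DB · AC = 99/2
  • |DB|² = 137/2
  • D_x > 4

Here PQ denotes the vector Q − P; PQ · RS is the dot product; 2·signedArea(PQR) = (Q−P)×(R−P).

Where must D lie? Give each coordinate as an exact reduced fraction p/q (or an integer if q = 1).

D = (9/2, 5/2)

1. D_x = 9/2  [2·signedArea(DCA) = -101/2 ∩ DB · AC = 99/2]
2. D_y = 5/2  [2·signedArea(DCA) = -101/2 ∩ DB · AC = 99/2]
   → D = (9/2, 5/2)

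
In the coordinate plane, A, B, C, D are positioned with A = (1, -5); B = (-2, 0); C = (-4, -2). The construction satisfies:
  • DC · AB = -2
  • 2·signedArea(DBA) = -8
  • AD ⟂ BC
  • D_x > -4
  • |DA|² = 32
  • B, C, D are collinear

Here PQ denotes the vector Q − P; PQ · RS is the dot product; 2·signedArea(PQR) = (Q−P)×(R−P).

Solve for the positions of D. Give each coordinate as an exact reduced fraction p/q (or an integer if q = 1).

1. D_x = -3  [B, C, D are collinear ∩ AD ⟂ BC]
2. D_y = -1  [B, C, D are collinear ∩ AD ⟂ BC]
   → D = (-3, -1)

D = (-3, -1)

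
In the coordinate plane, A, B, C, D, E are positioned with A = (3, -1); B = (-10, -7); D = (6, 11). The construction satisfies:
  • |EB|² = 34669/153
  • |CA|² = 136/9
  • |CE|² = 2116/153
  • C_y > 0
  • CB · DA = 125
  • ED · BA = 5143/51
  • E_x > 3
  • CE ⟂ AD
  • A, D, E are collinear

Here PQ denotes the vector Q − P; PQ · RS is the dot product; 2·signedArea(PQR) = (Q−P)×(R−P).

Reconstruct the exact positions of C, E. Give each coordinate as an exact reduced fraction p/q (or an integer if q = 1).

C = (-1/3, 1)
E = (167/51, 5/51)

1. C_x = -1/3  [line 3·x + 12·y + -11 = 0 ∩ |CA|² = 136/9]
2. C_y = 1  [line 3·x + 12·y + -11 = 0 ∩ |CA|² = 136/9]
   → C = (-1/3, 1)
3. E_x = 167/51  [A, D, E are collinear ∩ CE ⟂ AD]
4. E_y = 5/51  [A, D, E are collinear ∩ CE ⟂ AD]
   → E = (167/51, 5/51)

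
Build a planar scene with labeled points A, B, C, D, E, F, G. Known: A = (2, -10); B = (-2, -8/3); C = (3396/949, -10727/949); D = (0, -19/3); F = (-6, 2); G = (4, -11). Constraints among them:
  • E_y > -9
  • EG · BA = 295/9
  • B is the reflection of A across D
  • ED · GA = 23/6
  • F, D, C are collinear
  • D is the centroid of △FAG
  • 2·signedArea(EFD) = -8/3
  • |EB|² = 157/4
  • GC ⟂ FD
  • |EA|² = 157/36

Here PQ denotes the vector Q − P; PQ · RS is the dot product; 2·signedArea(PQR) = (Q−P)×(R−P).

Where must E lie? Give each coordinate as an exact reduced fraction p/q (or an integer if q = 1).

1. E_x = 1  [ED · GA = 23/6 ∩ EG · BA = 295/9]
2. E_y = -49/6  [ED · GA = 23/6 ∩ EG · BA = 295/9]
   → E = (1, -49/6)

E = (1, -49/6)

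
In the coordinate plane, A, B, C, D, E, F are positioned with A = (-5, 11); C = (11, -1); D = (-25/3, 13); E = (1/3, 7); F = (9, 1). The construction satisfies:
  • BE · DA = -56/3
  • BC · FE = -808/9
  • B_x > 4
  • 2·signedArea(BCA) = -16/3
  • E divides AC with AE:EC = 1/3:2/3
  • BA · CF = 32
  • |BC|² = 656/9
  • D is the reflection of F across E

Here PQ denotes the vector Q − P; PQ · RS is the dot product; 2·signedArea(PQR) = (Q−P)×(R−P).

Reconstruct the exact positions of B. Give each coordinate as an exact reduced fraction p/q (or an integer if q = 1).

1. B_x = 13/3  [BE · DA = -56/3 ∩ BA · CF = 32]
2. B_y = 13/3  [BE · DA = -56/3 ∩ BA · CF = 32]
   → B = (13/3, 13/3)

B = (13/3, 13/3)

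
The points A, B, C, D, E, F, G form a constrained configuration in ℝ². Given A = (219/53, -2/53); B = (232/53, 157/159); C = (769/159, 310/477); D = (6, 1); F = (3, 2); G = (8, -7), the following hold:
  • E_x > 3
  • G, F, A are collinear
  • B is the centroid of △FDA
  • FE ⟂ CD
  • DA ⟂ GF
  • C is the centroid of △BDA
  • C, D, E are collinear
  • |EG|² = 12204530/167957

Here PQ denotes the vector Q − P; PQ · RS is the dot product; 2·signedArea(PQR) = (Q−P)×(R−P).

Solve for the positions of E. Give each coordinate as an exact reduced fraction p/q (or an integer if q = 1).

E = (592047/167957, 42874/167957)

1. E_x = 592047/167957  [C, D, E are collinear ∩ FE ⟂ CD]
2. E_y = 42874/167957  [C, D, E are collinear ∩ FE ⟂ CD]
   → E = (592047/167957, 42874/167957)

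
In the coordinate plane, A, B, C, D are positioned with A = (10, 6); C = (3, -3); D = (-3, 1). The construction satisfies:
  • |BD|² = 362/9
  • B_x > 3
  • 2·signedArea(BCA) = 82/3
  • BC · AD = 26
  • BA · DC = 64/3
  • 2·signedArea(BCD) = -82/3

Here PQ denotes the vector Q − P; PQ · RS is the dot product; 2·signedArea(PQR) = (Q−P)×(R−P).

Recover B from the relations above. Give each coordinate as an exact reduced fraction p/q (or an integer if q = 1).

1. B_x = 10/3  [BC · AD = 26 ∩ 2·signedArea(BCD) = -82/3]
2. B_y = 4/3  [BC · AD = 26 ∩ 2·signedArea(BCD) = -82/3]
   → B = (10/3, 4/3)

B = (10/3, 4/3)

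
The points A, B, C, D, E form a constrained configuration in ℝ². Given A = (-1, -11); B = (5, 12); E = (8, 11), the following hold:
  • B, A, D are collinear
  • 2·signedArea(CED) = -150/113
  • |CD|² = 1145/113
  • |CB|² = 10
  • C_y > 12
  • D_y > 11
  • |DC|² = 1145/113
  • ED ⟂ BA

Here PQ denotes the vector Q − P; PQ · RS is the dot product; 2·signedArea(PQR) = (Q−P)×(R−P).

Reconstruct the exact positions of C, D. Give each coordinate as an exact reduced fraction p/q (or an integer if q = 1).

C = (2, 13)
D = (559/113, 1333/113)

1. D_x = 559/113  [B, A, D are collinear ∩ ED ⟂ BA]
2. D_y = 1333/113  [B, A, D are collinear ∩ ED ⟂ BA]
   → D = (559/113, 1333/113)
3. C_x = 2  [line -90/113·x + -345/113·y + 4665/113 = 0 ∩ |CB|² = 10]
4. C_y = 13  [line -90/113·x + -345/113·y + 4665/113 = 0 ∩ |CB|² = 10]
   → C = (2, 13)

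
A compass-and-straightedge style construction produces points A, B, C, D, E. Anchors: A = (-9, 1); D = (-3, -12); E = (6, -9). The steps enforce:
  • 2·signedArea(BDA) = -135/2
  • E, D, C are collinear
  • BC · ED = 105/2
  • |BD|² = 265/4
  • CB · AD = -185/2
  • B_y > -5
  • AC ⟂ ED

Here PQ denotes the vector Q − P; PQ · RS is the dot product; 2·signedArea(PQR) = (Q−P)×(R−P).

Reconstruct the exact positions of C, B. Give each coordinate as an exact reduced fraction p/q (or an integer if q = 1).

B = (-3/2, -4)
C = (-9/2, -25/2)

1. C_x = -9/2  [E, D, C are collinear ∩ AC ⟂ ED]
2. C_y = -25/2  [E, D, C are collinear ∩ AC ⟂ ED]
   → C = (-9/2, -25/2)
3. B_x = -3/2  [2·signedArea(BDA) = -135/2 ∩ BC · ED = 105/2]
4. B_y = -4  [2·signedArea(BDA) = -135/2 ∩ BC · ED = 105/2]
   → B = (-3/2, -4)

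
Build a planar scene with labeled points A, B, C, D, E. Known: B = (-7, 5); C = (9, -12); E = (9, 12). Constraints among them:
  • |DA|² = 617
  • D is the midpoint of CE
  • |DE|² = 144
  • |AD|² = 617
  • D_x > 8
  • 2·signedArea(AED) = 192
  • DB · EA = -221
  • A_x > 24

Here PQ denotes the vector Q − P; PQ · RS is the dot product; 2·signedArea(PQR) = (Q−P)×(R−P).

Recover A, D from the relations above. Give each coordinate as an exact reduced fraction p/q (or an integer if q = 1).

1. D_x = 9  [D is the midpoint of CE]
2. D_y = 0  [D is the midpoint of CE]
   → D = (9, 0)
3. A_x = 25  [2·signedArea(AED) = 192 ∩ DB · EA = -221]
4. A_y = 19  [2·signedArea(AED) = 192 ∩ DB · EA = -221]
   → A = (25, 19)

A = (25, 19)
D = (9, 0)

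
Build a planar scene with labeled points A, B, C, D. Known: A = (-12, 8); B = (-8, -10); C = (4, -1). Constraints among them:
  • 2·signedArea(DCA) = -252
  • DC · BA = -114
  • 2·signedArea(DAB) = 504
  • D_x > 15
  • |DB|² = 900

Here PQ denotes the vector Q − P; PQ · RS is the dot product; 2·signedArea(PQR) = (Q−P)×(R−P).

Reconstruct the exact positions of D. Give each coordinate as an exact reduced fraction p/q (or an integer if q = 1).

D = (16, 8)

1. D_x = 16  [2·signedArea(DAB) = 504 ∩ 2·signedArea(DCA) = -252]
2. D_y = 8  [2·signedArea(DAB) = 504 ∩ 2·signedArea(DCA) = -252]
   → D = (16, 8)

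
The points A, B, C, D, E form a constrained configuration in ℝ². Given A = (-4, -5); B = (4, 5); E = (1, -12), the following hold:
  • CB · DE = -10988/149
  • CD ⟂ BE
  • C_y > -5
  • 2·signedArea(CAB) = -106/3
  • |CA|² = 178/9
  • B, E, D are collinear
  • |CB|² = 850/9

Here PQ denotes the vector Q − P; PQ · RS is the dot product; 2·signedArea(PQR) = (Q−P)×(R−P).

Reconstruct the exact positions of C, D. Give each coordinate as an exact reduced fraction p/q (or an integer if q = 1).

1. C_x = 1/3  [line -10·x + 8·y + 106/3 = 0 ∩ |CA|² = 178/9]
2. C_y = -4  [line -10·x + 8·y + 106/3 = 0 ∩ |CA|² = 178/9]
   → C = (1/3, -4)
3. D_x = 350/149  [B, E, D are collinear ∩ CD ⟂ BE]
4. D_y = -649/149  [B, E, D are collinear ∩ CD ⟂ BE]
   → D = (350/149, -649/149)

C = (1/3, -4)
D = (350/149, -649/149)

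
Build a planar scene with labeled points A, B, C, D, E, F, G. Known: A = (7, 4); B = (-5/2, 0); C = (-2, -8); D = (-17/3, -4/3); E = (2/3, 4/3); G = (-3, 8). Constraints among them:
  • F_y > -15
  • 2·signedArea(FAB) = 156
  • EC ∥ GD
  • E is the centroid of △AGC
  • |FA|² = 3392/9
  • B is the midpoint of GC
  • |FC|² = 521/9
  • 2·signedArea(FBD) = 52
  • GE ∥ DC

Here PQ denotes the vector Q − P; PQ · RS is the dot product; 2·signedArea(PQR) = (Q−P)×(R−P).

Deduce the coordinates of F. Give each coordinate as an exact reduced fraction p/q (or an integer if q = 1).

F = (5/3, -44/3)

1. F_x = 5/3  [line 4/3·x + -19/6·y + -146/3 = 0 ∩ |FC|² = 521/9]
2. F_y = -44/3  [line 4/3·x + -19/6·y + -146/3 = 0 ∩ |FC|² = 521/9]
   → F = (5/3, -44/3)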